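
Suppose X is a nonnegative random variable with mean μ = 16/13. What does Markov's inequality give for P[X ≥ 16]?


μ = E[X] = 16/13, a = 16.
Markov: P[X ≥ 16] ≤ μ/a = (16/13)/16 = 1/13.
Numerically: ≈ 0.076923.
(Since a = 16 > μ = 1.230769, the bound 1/13 is < 1 and informative.)

P[X ≥ 16] ≤ 1/13 ≈ 0.076923.


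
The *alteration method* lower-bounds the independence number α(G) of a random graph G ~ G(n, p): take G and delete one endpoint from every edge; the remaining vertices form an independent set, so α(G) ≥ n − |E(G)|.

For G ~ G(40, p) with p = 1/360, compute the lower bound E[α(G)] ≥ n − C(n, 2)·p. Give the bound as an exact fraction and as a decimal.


E[|E(G)|] = C(40, 2)·p = 780 · (1/360) = 13/6.
E[α(G)] ≥ n − E[|E(G)|] = 40 − 13/6 = 227/6.
Numerically: ≈ 37.833333.
(This is only a lower bound; the true E[α(G)] may be larger.)

E[α(G)] ≥ 227/6 ≈ 37.833333.


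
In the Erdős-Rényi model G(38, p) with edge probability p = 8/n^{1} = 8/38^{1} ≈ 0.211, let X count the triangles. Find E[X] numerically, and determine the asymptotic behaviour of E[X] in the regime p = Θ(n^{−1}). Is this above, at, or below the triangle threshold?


Number of potential triangles: C(38, 3) = 8436.
Each occurs with probability p³ ≈ (0.211)³ ≈ 9.33081e-03.
By linearity: E[X] = C(38, 3)·p³ ≈ 8436 · 9.33081e-03 ≈ 78.715.
Here α = 1, so p = 8/n is exactly at the triangle threshold p ~ 1/n. Asymptotically E[X] → c³/6 = 8³/6 = 256/3 ≈ 85.333, a bounded constant. In this regime the triangle count is asymptotically Poisson(c³/6).

E[X] ≈ 78.715; in regime p = Θ(1/n^{1}) E[X] stays bounded (at the triangle threshold p ~ 1/n).


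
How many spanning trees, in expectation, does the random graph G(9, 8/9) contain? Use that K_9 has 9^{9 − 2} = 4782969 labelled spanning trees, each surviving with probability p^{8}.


K_9 has 9^{9 − 2} = 4782969 labelled spanning trees.
For each such spanning tree H, let X_H = 1 if all 8 edges of H are present in G. Then P[X_H = 1] = p^{8} = (8/9)^{8} = 16777216/43046721.
By linearity: E[X] = Σ_H E[X_H] = 4782969 · p^{8} = 4782969 · 16777216/43046721 = 16777216/9.
Numerically: E[X] ≈ 1.8641e+06.

E[X] = 4782969 · (8/9)^{8} = 16777216/9 ≈ 1.8641e+06.


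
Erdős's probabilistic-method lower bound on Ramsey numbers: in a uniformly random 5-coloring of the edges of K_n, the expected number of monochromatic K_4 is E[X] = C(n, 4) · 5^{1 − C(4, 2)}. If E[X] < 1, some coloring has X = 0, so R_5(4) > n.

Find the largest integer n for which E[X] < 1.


We need C(n, 4) · 5^{1 − 6} < 1, i.e. C(n, 4) < 5^{6 − 1} = 3125.
Check values of n near the boundary:
  n = 12: C(12, 4) = 495; 495 < 3125? YES
  n = 13: C(13, 4) = 715; 715 < 3125? YES
  n = 14: C(14, 4) = 1001; 1001 < 3125? YES
  n = 15: C(15, 4) = 1365; 1365 < 3125? YES
  n = 16: C(16, 4) = 1820; 1820 < 3125? YES
  n = 17: C(17, 4) = 2380; 2380 < 3125? YES
  n = 18: C(18, 4) = 3060; 3060 < 3125? YES
  n = 19: C(19, 4) = 3876; 3876 < 3125? NO
  n = 20: C(20, 4) = 4845; 4845 < 3125? NO
The largest n with C(n, 4) < 3125 is n = 18 (where E[X] = 612/625 ≈ 0.979). Hence R_5(4) > 18, i.e. R_5(4) ≥ 19.

Largest n = 18; hence R_5(4) > 18.


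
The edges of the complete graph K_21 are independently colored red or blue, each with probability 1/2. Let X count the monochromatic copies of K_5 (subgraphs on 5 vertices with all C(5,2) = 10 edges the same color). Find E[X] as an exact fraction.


Let X = Σ_S X_S over the C(21, 5) = 20349 subsets S of size 5, where X_S = 1 if the K_5 on S is monochromatic.
For a fixed S, the K_5 on S has C(5, 2) = 10 edges. P[all 10 edges red] = (1/2)^10, and likewise for blue, so P[monochromatic] = 2·(1/2)^10 = 2^{1 − 10} = 1/512.
By linearity of expectation: E[X] = C(21, 5) · 2^{1 − 10} = 20349 · 1/512 = 20349/512.
Numerically: E[X] ≈ 39.744.

E[X] = C(21,5)·2^(1−C(5,2)) = 20349/512 ≈ 39.744.


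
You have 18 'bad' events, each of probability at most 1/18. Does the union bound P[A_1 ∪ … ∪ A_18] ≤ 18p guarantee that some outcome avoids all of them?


Union bound: P[∪_{i=1}^{18} A_i] ≤ Σ_i P[A_i] ≤ 18·p = 18·(1/18) = 1.
Numerically: 1 ≈ 1.0000000.
Is 1 < 1? NO.
Since the bound 1 is ≥ 1, the union bound is uninformative here; it does NOT by itself certify existence.

18·p = 1 ≈ 1.0000000; existence NOT certified by the union bound.


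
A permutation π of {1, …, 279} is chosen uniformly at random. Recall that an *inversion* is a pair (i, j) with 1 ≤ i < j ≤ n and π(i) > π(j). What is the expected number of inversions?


Write X = Σ X_I over the C(279, 2) = 38781 pairs i < j, with X_I the indicator of one inversion.
There are 38781 indicators.
For each fixed pair i < j, the values π(i) and π(j) are two distinct elements of {1, …, 279} in uniformly random order; by symmetry P[π(i) > π(j)] = 1/2.
By linearity: E[X] = 38781 · (1/2) = C(279, 2) · (1/2) = 38781/2 = 38781/2 ≈ 19390.50000.

E[X] = 38781/2 = 19390.50000.


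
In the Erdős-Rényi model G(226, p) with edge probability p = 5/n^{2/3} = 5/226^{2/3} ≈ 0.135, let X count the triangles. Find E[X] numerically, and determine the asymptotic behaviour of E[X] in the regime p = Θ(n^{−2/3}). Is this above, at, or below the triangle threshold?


Number of potential triangles: C(226, 3) = 1898400.
Each occurs with probability p³ ≈ (0.135)³ ≈ 2.44733e-03.
By linearity: E[X] = C(226, 3)·p³ ≈ 1898400 · 2.44733e-03 ≈ 4646.018.
Since α = 2/3 < 1, p = c/n^{2/3} ≫ 1/n is above the triangle threshold p ~ 1/n. Asymptotically E[X] ~ (c³/6)·n^{3(1−α)} = (5³/6)·n^{1} → ∞; triangles are abundant w.h.p.

E[X] ≈ 4646.018; in regime p = Θ(1/n^{2/3}) E[X] diverges (above the triangle threshold p ~ 1/n).


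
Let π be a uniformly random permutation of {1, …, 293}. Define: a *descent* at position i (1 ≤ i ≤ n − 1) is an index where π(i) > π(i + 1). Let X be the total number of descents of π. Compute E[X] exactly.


Write X = Σ X_I over i = 1, …, 292, with X_I the indicator of one descent.
There are 292 indicators.
For each fixed i, the pair (π(i), π(i+1)) is a uniformly random ordered pair of distinct values from {1, …, 293}; by symmetry P[π(i) > π(i+1)] = 1/2.
By linearity: E[X] = 292 · (1/2) = (293 − 1) · (1/2) = 146 ≈ 146.000.

E[X] = 146 = 146.000.


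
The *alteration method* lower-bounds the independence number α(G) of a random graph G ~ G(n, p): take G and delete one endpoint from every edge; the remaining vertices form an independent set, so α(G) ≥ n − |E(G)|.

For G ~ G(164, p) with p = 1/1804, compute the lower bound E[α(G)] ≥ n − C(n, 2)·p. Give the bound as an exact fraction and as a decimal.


E[|E(G)|] = C(164, 2)·p = 13366 · (1/1804) = 163/22.
E[α(G)] ≥ n − E[|E(G)|] = 164 − 163/22 = 3445/22.
Numerically: ≈ 156.591.
(This is only a lower bound; the true E[α(G)] may be larger.)

E[α(G)] ≥ 3445/22 ≈ 156.591.


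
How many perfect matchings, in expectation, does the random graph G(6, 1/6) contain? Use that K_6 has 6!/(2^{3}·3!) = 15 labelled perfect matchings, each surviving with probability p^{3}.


K_6 has 6!/(2^{3}·3!) = 15 labelled perfect matchings.
For each such perfect matching H, let X_H = 1 if all 3 edges of H are present in G. Then P[X_H = 1] = p^{3} = (1/6)^{3} = 1/216.
Summing the indicators: E[X] = Σ_H E[X_H] = 15 · p^{3} = 15 · 1/216 = 5/72.
Numerically: E[X] ≈ 0.0694444.

E[X] = 15 · (1/6)^{3} = 5/72 ≈ 0.0694444.


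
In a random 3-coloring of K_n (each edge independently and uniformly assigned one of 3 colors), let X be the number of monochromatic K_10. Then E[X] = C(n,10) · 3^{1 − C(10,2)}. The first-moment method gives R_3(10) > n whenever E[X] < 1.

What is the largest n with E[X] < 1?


We need C(n, 10) · 3^{1 − 45} < 1, i.e. C(n, 10) < 3^{45 − 1} = 984770902183611232881.
Check values of n near the boundary:
  n = 569: C(569, 10) = 905357721286137524328; 905357721286137524328 < 984770902183611232881? YES
  n = 570: C(570, 10) = 921524823451961408691; 921524823451961408691 < 984770902183611232881? YES
  n = 571: C(571, 10) = 937951290893172842001; 937951290893172842001 < 984770902183611232881? YES
  n = 572: C(572, 10) = 954640815642161682606; 954640815642161682606 < 984770902183611232881? YES
  n = 573: C(573, 10) = 971597135635805762226; 971597135635805762226 < 984770902183611232881? YES
  n = 574: C(574, 10) = 988824035203816502691; 988824035203816502691 < 984770902183611232881? NO
  n = 575: C(575, 10) = 1006325345561406175305; 1006325345561406175305 < 984770902183611232881? NO
The largest n with C(n, 10) < 984770902183611232881 is n = 573 (where E[X] = 35985079097622435638/36472996377170786403 ≈ 0.9866225). Hence R_3(10) > 573, i.e. R_3(10) ≥ 574.

Largest n = 573; hence R_3(10) > 573.


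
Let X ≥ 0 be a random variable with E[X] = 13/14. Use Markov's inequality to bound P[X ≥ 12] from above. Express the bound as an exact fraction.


μ = E[X] = 13/14, a = 12.
Markov: P[X ≥ 12] ≤ μ/a = (13/14)/12 = 13/168.
Numerically: ≈ 0.077.
(Since a = 12 > μ = 0.929, the bound 13/168 is < 1 and informative.)

P[X ≥ 12] ≤ 13/168 ≈ 0.077.


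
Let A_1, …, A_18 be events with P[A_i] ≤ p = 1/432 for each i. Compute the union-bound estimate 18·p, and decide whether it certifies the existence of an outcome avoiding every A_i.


Union bound: P[∪_{i=1}^{18} A_i] ≤ Σ_i P[A_i] ≤ 18·p = 18·(1/432) = 1/24.
Numerically: 1/24 ≈ 0.0417.
Is 1/24 < 1? YES.
Since P[∪ A_i] ≤ 1/24 < 1, the complement has P[∩ A_i^c] ≥ 1 − 1/24 = 23/24 > 0, so some outcome avoids every A_i.

18·p = 1/24 ≈ 0.0417; existence CERTIFIED by the union bound.


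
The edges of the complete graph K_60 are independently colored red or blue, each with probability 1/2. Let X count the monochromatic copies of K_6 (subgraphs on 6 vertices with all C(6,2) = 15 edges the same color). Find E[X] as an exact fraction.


Let X = Σ_S X_S over the C(60, 6) = 50063860 subsets S of size 6, where X_S = 1 if the K_6 on S is monochromatic.
For a fixed S, the K_6 on S has C(6, 2) = 15 edges. P[all 15 edges red] = (1/2)^15, and likewise for blue, so P[monochromatic] = 2·(1/2)^15 = 2^{1 − 15} = 1/16384.
Summing: E[X] = C(60, 6) · 2^{1 − 15} = 50063860 · 1/16384 = 12515965/4096.
Numerically: E[X] ≈ 3055.655518.

E[X] = C(60,6)·2^(1−C(6,2)) = 12515965/4096 ≈ 3055.655518.


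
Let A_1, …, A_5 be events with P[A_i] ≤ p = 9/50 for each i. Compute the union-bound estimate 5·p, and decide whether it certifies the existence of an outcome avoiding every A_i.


Union bound: P[∪_{i=1}^{5} A_i] ≤ Σ_i P[A_i] ≤ 5·p = 5·(9/50) = 9/10.
Numerically: 9/10 ≈ 0.90000.
Is 9/10 < 1? YES.
Since P[∪ A_i] ≤ 9/10 < 1, the complement has P[∩ A_i^c] ≥ 1 − 9/10 = 1/10 > 0, so some outcome avoids every A_i.

5·p = 9/10 ≈ 0.90000; existence CERTIFIED by the union bound.


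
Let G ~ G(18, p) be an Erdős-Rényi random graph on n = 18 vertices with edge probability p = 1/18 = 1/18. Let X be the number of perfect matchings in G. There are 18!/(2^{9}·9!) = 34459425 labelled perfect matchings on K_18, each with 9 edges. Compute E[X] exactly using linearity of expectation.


K_18 has 18!/(2^{9}·9!) = 34459425 labelled perfect matchings.
For each such perfect matching H, let X_H = 1 if all 9 edges of H are present in G. Then P[X_H = 1] = p^{9} = (1/18)^{9} = 1/198359290368.
Summing the indicators: E[X] = Σ_H E[X_H] = 34459425 · p^{9} = 34459425 · 1/198359290368 = 425425/2448880128.
Numerically: E[X] ≈ 0.0001737.

E[X] = 34459425 · (1/18)^{9} = 425425/2448880128 ≈ 0.0001737.


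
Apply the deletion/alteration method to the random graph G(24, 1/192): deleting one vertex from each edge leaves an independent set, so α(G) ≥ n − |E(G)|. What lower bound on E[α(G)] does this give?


E[|E(G)|] = C(24, 2)·p = 276 · (1/192) = 23/16.
E[α(G)] ≥ n − E[|E(G)|] = 24 − 23/16 = 361/16.
Numerically: ≈ 22.562.
(This is only a lower bound; the true E[α(G)] may be larger.)

E[α(G)] ≥ 361/16 ≈ 22.562.


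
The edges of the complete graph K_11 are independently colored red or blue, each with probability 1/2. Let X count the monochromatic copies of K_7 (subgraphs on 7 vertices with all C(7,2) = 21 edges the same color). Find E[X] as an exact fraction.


Let X = Σ_S X_S over the C(11, 7) = 330 subsets S of size 7, where X_S = 1 if the K_7 on S is monochromatic.
For a fixed S, the K_7 on S has C(7, 2) = 21 edges. P[all 21 edges red] = (1/2)^21, and likewise for blue, so P[monochromatic] = 2·(1/2)^21 = 2^{1 − 21} = 1/1048576.
Summing: E[X] = C(11, 7) · 2^{1 − 21} = 330 · 1/1048576 = 165/524288.
Numerically: E[X] ≈ 0.0003.

E[X] = C(11,7)·2^(1−C(7,2)) = 165/524288 ≈ 0.0003.


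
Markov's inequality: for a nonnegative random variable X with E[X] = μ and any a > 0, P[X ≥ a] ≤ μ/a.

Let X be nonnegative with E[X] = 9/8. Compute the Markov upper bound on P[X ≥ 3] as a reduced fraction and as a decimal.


μ = E[X] = 9/8, a = 3.
Markov: P[X ≥ 3] ≤ μ/a = (9/8)/3 = 3/8.
Numerically: ≈ 0.375.
(Since a = 3 > μ = 1.125, the bound 3/8 is < 1 and informative.)

P[X ≥ 3] ≤ 3/8 ≈ 0.375.


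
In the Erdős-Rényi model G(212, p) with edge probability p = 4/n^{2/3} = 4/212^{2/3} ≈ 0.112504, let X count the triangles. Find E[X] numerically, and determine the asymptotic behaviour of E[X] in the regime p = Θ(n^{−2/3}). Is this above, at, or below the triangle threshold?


Number of potential triangles: C(212, 3) = 1565620.
Each occurs with probability p³ ≈ (0.112504)³ ≈ 1.42399430e-03.
By linearity: E[X] = C(212, 3)·p³ ≈ 1565620 · 1.42399430e-03 ≈ 2229.433962.
Since α = 2/3 < 1, p = c/n^{2/3} ≫ 1/n is above the triangle threshold p ~ 1/n. Asymptotically E[X] ~ (c³/6)·n^{3(1−α)} = (4³/6)·n^{1} → ∞; triangles are abundant w.h.p.

E[X] ≈ 2229.433962; in regime p = Θ(1/n^{2/3}) E[X] diverges (above the triangle threshold p ~ 1/n).


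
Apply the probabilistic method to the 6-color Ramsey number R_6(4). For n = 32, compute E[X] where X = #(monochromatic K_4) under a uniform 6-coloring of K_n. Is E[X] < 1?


E[X] = C(32, 4) · 6^{1 − 6} = 35960 · 6^{−5} = 35960/7776.
As a reduced fraction: E[X] = 4495/972 ≈ 4.624486.
Is E[X] < 1? NO.
Since E[X] ≥ 1, the first-moment bound is inconclusive at n = 32; it does NOT by itself certify R_6(4) > 32.

E[X] = 4495/972 ≈ 4.624486; E[X] ≥ 1; first-moment method inconclusive here.


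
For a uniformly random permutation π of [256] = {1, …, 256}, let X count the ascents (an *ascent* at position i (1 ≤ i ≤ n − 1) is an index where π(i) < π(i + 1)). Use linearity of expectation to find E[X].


Write X = Σ X_I over i = 1, …, 255, with X_I the indicator of one ascent.
There are 255 indicators.
For each fixed i, the pair (π(i), π(i+1)) is a uniformly random ordered pair of distinct values from {1, …, 256}; by symmetry P[π(i) < π(i+1)] = 1/2.
By linearity: E[X] = 255 · (1/2) = (256 − 1) · (1/2) = 255/2 ≈ 127.5000.

E[X] = 255/2 = 127.5000.


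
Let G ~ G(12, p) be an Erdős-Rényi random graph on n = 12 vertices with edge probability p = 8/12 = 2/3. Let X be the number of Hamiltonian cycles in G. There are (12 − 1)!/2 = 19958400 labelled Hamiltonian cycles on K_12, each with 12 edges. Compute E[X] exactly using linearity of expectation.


K_12 has (12 − 1)!/2 = 19958400 labelled Hamiltonian cycles.
For each such Hamiltonian cycle H, let X_H = 1 if all 12 edges of H are present in G. Then P[X_H = 1] = p^{12} = (2/3)^{12} = 4096/531441.
By linearity of expectation: E[X] = Σ_H E[X_H] = 19958400 · p^{12} = 19958400 · 4096/531441 = 1009254400/6561.
Numerically: E[X] ≈ 153826.

E[X] = 19958400 · (2/3)^{12} = 1009254400/6561 ≈ 153826.


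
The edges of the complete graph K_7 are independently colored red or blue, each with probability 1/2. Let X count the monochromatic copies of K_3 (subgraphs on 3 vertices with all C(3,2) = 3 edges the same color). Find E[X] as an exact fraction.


Let X = Σ_S X_S over the C(7, 3) = 35 subsets S of size 3, where X_S = 1 if the K_3 on S is monochromatic.
For a fixed S, the K_3 on S has C(3, 2) = 3 edges. P[all 3 edges red] = (1/2)^3, and likewise for blue, so P[monochromatic] = 2·(1/2)^3 = 2^{1 − 3} = 1/4.
Summing: E[X] = C(7, 3) · 2^{1 − 3} = 35 · 1/4 = 35/4.
Numerically: E[X] ≈ 8.75000.

E[X] = C(7,3)·2^(1−C(3,2)) = 35/4 ≈ 8.75000.


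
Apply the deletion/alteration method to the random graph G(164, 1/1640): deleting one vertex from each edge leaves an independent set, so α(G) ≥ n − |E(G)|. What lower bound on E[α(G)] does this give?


E[|E(G)|] = C(164, 2)·p = 13366 · (1/1640) = 163/20.
E[α(G)] ≥ n − E[|E(G)|] = 164 − 163/20 = 3117/20.
Numerically: ≈ 155.850.
(This is only a lower bound; the true E[α(G)] may be larger.)

E[α(G)] ≥ 3117/20 ≈ 155.850.


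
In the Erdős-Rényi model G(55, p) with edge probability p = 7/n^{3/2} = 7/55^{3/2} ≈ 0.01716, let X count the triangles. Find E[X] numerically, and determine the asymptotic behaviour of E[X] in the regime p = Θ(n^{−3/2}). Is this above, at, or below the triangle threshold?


Number of potential triangles: C(55, 3) = 26235.
Each occurs with probability p³ ≈ (0.01716)³ ≈ 5.054312e-06.
By linearity: E[X] = C(55, 3)·p³ ≈ 26235 · 5.054312e-06 ≈ 0.1326.
Since α = 3/2 > 1, p = c/n^{3/2} = o(1/n) is below the triangle threshold p ~ 1/n. Asymptotically E[X] ~ (c³/6)·n^{3(1−α)} = (7³/6)·n^{-1.5} → 0, so by Markov's inequality G has no triangles w.h.p.

E[X] ≈ 0.1326; in regime p = Θ(1/n^{3/2}) E[X] tends to 0 (below the triangle threshold p ~ 1/n).


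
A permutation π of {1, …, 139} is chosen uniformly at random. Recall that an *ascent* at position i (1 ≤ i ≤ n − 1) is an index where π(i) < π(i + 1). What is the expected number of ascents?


Write X = Σ X_I over i = 1, …, 138, with X_I the indicator of one ascent.
There are 138 indicators.
For each fixed i, the pair (π(i), π(i+1)) is a uniformly random ordered pair of distinct values from {1, …, 139}; by symmetry P[π(i) < π(i+1)] = 1/2.
By linearity: E[X] = 138 · (1/2) = (139 − 1) · (1/2) = 69 ≈ 69.000000.

E[X] = 69 = 69.000000.


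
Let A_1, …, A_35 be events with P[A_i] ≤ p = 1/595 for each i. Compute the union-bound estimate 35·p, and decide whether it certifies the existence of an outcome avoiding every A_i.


Union bound: P[∪_{i=1}^{35} A_i] ≤ Σ_i P[A_i] ≤ 35·p = 35·(1/595) = 1/17.
Numerically: 1/17 ≈ 0.05882.
Is 1/17 < 1? YES.
Since P[∪ A_i] ≤ 1/17 < 1, the complement has P[∩ A_i^c] ≥ 1 − 1/17 = 16/17 > 0, so some outcome avoids every A_i.

35·p = 1/17 ≈ 0.05882; existence CERTIFIED by the union bound.


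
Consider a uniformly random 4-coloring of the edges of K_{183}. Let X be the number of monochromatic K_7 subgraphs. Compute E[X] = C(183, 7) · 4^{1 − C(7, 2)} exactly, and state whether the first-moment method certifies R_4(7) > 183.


E[X] = C(183, 7) · 4^{1 − 21} = 1214197462413 · 4^{−20} = 1214197462413/1099511627776.
As a reduced fraction: E[X] = 1214197462413/1099511627776 ≈ 1.1043.
Is E[X] < 1? NO.
Since E[X] ≥ 1, the first-moment bound is inconclusive at n = 183; it does NOT by itself certify R_4(7) > 183.

E[X] = 1214197462413/1099511627776 ≈ 1.1043; E[X] ≥ 1; first-moment method inconclusive here.


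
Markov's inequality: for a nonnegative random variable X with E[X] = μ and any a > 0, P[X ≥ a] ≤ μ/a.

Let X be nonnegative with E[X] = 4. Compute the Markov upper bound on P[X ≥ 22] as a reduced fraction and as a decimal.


μ = E[X] = 4, a = 22.
Markov: P[X ≥ 22] ≤ μ/a = (4)/22 = 2/11.
Numerically: ≈ 0.182.
(Since a = 22 > μ = 4.000, the bound 2/11 is < 1 and informative.)

P[X ≥ 22] ≤ 2/11 ≈ 0.182.


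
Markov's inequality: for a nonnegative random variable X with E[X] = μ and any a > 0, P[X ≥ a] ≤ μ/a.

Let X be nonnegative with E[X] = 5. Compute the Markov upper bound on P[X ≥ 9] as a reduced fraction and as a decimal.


μ = E[X] = 5, a = 9.
Markov: P[X ≥ 9] ≤ μ/a = (5)/9 = 5/9.
Numerically: ≈ 0.555556.
(Since a = 9 > μ = 5.000000, the bound 5/9 is < 1 and informative.)

P[X ≥ 9] ≤ 5/9 ≈ 0.555556.


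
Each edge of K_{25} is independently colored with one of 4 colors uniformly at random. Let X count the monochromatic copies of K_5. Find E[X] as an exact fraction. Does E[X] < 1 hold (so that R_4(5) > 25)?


E[X] = C(25, 5) · 4^{1 − 10} = 53130 · 4^{−9} = 53130/262144.
As a reduced fraction: E[X] = 26565/131072 ≈ 0.2026749.
Is E[X] < 1? YES.
Since E[X] < 1, there exists a 4-coloring of K_{25} with no monochromatic K_5; hence R_4(5) > 25.

E[X] = 26565/131072 ≈ 0.2026749; E[X] < 1, so R_4(5) > 25.


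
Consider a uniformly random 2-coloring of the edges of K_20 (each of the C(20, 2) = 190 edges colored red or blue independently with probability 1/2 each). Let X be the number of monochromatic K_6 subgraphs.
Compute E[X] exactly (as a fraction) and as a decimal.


Let X = Σ_S X_S over the C(20, 6) = 38760 subsets S of size 6, where X_S = 1 if the K_6 on S is monochromatic.
For a fixed S, the K_6 on S has C(6, 2) = 15 edges. P[all 15 edges red] = (1/2)^15, and likewise for blue, so P[monochromatic] = 2·(1/2)^15 = 2^{1 − 15} = 1/16384.
By linearity of expectation: E[X] = C(20, 6) · 2^{1 − 15} = 38760 · 1/16384 = 4845/2048.
Numerically: E[X] ≈ 2.36572.

E[X] = C(20,6)·2^(1−C(6,2)) = 4845/2048 ≈ 2.36572.


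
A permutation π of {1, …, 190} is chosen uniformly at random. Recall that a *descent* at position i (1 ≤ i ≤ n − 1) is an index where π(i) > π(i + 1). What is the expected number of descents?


Write X = Σ X_I over i = 1, …, 189, with X_I the indicator of one descent.
There are 189 indicators.
For each fixed i, the pair (π(i), π(i+1)) is a uniformly random ordered pair of distinct values from {1, …, 190}; by symmetry P[π(i) > π(i+1)] = 1/2.
By linearity: E[X] = 189 · (1/2) = (190 − 1) · (1/2) = 189/2 ≈ 94.500.

E[X] = 189/2 = 94.500.


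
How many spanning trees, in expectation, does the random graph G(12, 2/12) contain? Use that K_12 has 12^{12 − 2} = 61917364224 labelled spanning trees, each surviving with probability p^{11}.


K_12 has 12^{12 − 2} = 61917364224 labelled spanning trees.
For each such spanning tree H, let X_H = 1 if all 11 edges of H are present in G. Then P[X_H = 1] = p^{11} = (1/6)^{11} = 1/362797056.
By linearity of expectation: E[X] = Σ_H E[X_H] = 61917364224 · p^{11} = 61917364224 · 1/362797056 = 512/3.
Numerically: E[X] ≈ 170.67.

E[X] = 61917364224 · (1/6)^{11} = 512/3 ≈ 170.67.


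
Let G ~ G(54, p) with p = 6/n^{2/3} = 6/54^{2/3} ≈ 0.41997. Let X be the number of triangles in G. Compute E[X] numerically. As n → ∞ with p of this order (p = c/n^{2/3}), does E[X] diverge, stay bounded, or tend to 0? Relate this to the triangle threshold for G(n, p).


Number of potential triangles: C(54, 3) = 24804.
Each occurs with probability p³ ≈ (0.41997)³ ≈ 7.4074074e-02.
By linearity: E[X] = C(54, 3)·p³ ≈ 24804 · 7.4074074e-02 ≈ 1837.33333.
Since α = 2/3 < 1, p = c/n^{2/3} ≫ 1/n is above the triangle threshold p ~ 1/n. Asymptotically E[X] ~ (c³/6)·n^{3(1−α)} = (6³/6)·n^{1} → ∞; triangles are abundant w.h.p.

E[X] ≈ 1837.33333; in regime p = Θ(1/n^{2/3}) E[X] diverges (above the triangle threshold p ~ 1/n).


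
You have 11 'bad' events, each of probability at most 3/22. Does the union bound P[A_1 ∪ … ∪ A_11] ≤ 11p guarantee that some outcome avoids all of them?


Union bound: P[∪_{i=1}^{11} A_i] ≤ Σ_i P[A_i] ≤ 11·p = 11·(3/22) = 3/2.
Numerically: 3/2 ≈ 1.500.
Is 3/2 < 1? NO.
Since the bound 3/2 is ≥ 1, the union bound is uninformative here; it does NOT by itself certify existence.

11·p = 3/2 ≈ 1.500; existence NOT certified by the union bound.


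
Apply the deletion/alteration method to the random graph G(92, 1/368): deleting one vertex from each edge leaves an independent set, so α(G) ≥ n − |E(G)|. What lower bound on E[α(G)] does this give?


E[|E(G)|] = C(92, 2)·p = 4186 · (1/368) = 91/8.
E[α(G)] ≥ n − E[|E(G)|] = 92 − 91/8 = 645/8.
Numerically: ≈ 80.62500.
(This is only a lower bound; the true E[α(G)] may be larger.)

E[α(G)] ≥ 645/8 ≈ 80.62500.


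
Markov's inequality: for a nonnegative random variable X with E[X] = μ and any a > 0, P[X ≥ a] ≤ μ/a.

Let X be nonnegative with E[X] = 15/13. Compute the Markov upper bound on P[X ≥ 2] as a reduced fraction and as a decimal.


μ = E[X] = 15/13, a = 2.
Markov: P[X ≥ 2] ≤ μ/a = (15/13)/2 = 15/26.
Numerically: ≈ 0.576923.
(Since a = 2 > μ = 1.153846, the bound 15/26 is < 1 and informative.)

P[X ≥ 2] ≤ 15/26 ≈ 0.576923.


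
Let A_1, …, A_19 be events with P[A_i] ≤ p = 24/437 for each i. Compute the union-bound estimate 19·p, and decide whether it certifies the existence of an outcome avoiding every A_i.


Union bound: P[∪_{i=1}^{19} A_i] ≤ Σ_i P[A_i] ≤ 19·p = 19·(24/437) = 24/23.
Numerically: 24/23 ≈ 1.043478.
Is 24/23 < 1? NO.
Since the bound 24/23 is ≥ 1, the union bound is uninformative here; it does NOT by itself certify existence.

19·p = 24/23 ≈ 1.043478; existence NOT certified by the union bound.


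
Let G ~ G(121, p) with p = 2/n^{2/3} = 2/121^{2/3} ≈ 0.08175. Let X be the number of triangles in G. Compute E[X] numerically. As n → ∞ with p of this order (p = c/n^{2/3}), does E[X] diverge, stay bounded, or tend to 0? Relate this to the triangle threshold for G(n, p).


Number of potential triangles: C(121, 3) = 287980.
Each occurs with probability p³ ≈ (0.08175)³ ≈ 5.464108e-04.
By linearity: E[X] = C(121, 3)·p³ ≈ 287980 · 5.464108e-04 ≈ 157.3554.
Since α = 2/3 < 1, p = c/n^{2/3} ≫ 1/n is above the triangle threshold p ~ 1/n. Asymptotically E[X] ~ (c³/6)·n^{3(1−α)} = (2³/6)·n^{1} → ∞; triangles are abundant w.h.p.

E[X] ≈ 157.3554; in regime p = Θ(1/n^{2/3}) E[X] diverges (above the triangle threshold p ~ 1/n).


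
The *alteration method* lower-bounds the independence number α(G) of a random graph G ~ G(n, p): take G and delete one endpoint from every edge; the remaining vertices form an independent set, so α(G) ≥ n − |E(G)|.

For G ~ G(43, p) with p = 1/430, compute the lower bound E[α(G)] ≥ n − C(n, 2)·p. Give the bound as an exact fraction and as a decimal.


E[|E(G)|] = C(43, 2)·p = 903 · (1/430) = 21/10.
E[α(G)] ≥ n − E[|E(G)|] = 43 − 21/10 = 409/10.
Numerically: ≈ 40.900.
(This is only a lower bound; the true E[α(G)] may be larger.)

E[α(G)] ≥ 409/10 ≈ 40.900.


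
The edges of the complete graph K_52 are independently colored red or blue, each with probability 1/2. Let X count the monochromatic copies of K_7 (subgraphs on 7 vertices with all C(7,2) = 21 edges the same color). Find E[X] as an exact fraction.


Let X = Σ_S X_S over the C(52, 7) = 133784560 subsets S of size 7, where X_S = 1 if the K_7 on S is monochromatic.
For a fixed S, the K_7 on S has C(7, 2) = 21 edges. P[all 21 edges red] = (1/2)^21, and likewise for blue, so P[monochromatic] = 2·(1/2)^21 = 2^{1 − 21} = 1/1048576.
By linearity: E[X] = C(52, 7) · 2^{1 − 21} = 133784560 · 1/1048576 = 8361535/65536.
Numerically: E[X] ≈ 127.587.

E[X] = C(52,7)·2^(1−C(7,2)) = 8361535/65536 ≈ 127.587.


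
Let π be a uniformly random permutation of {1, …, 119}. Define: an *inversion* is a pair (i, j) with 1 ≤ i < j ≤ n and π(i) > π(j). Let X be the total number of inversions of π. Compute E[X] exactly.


Write X = Σ X_I over the C(119, 2) = 7021 pairs i < j, with X_I the indicator of one inversion.
There are 7021 indicators.
For each fixed pair i < j, the values π(i) and π(j) are two distinct elements of {1, …, 119} in uniformly random order; by symmetry P[π(i) > π(j)] = 1/2.
By linearity: E[X] = 7021 · (1/2) = C(119, 2) · (1/2) = 7021/2 = 7021/2 ≈ 3510.500000.

E[X] = 7021/2 = 3510.500000.


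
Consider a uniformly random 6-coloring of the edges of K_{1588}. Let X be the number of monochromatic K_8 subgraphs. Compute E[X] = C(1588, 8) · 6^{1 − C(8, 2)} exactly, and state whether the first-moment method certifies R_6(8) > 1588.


E[X] = C(1588, 8) · 6^{1 − 28} = 985402800396653769702 · 6^{−27} = 985402800396653769702/1023490369077469249536.
As a reduced fraction: E[X] = 54744600022036320539/56860576059859402752 ≈ 0.96279.
Is E[X] < 1? YES.
Since E[X] < 1, there exists a 6-coloring of K_{1588} with no monochromatic K_8; hence R_6(8) > 1588.

E[X] = 54744600022036320539/56860576059859402752 ≈ 0.96279; E[X] < 1, so R_6(8) > 1588.


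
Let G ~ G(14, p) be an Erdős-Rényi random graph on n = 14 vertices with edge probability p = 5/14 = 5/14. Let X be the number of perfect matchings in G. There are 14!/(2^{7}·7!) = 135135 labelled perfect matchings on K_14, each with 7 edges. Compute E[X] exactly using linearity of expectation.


K_14 has 14!/(2^{7}·7!) = 135135 labelled perfect matchings.
For each such perfect matching H, let X_H = 1 if all 7 edges of H are present in G. Then P[X_H = 1] = p^{7} = (5/14)^{7} = 78125/105413504.
Summing the indicators: E[X] = Σ_H E[X_H] = 135135 · p^{7} = 135135 · 78125/105413504 = 1508203125/15059072.
Numerically: E[X] ≈ 100.

E[X] = 135135 · (5/14)^{7} = 1508203125/15059072 ≈ 100.


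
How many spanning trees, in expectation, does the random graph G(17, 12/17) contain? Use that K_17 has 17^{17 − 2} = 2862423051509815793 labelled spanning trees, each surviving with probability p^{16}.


K_17 has 17^{17 − 2} = 2862423051509815793 labelled spanning trees.
For each such spanning tree H, let X_H = 1 if all 16 edges of H are present in G. Then P[X_H = 1] = p^{16} = (12/17)^{16} = 184884258895036416/48661191875666868481.
By linearity: E[X] = Σ_H E[X_H] = 2862423051509815793 · p^{16} = 2862423051509815793 · 184884258895036416/48661191875666868481 = 184884258895036416/17.
Numerically: E[X] ≈ 1.08755e+16.

E[X] = 2862423051509815793 · (12/17)^{16} = 184884258895036416/17 ≈ 1.08755e+16.


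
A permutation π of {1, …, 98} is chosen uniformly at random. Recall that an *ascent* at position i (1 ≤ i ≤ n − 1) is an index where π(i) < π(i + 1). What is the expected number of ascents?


Write X = Σ X_I over i = 1, …, 97, with X_I the indicator of one ascent.
There are 97 indicators.
For each fixed i, the pair (π(i), π(i+1)) is a uniformly random ordered pair of distinct values from {1, …, 98}; by symmetry P[π(i) < π(i+1)] = 1/2.
By linearity: E[X] = 97 · (1/2) = (98 − 1) · (1/2) = 97/2 ≈ 48.500000.

E[X] = 97/2 = 48.500000.


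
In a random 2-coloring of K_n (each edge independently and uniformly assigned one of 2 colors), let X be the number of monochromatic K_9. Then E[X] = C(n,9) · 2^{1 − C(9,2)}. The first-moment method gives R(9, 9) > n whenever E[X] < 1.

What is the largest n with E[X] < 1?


We need C(n, 9) · 2^{1 − 36} < 1, i.e. C(n, 9) < 2^{36 − 1} = 34359738368.
Check values of n near the boundary:
  n = 60: C(60, 9) = 14783142660; 14783142660 < 34359738368? YES
  n = 61: C(61, 9) = 17341763505; 17341763505 < 34359738368? YES
  n = 62: C(62, 9) = 20286591270; 20286591270 < 34359738368? YES
  n = 63: C(63, 9) = 23667689815; 23667689815 < 34359738368? YES
  n = 64: C(64, 9) = 27540584512; 27540584512 < 34359738368? YES
  n = 65: C(65, 9) = 31966749880; 31966749880 < 34359738368? YES
  n = 66: C(66, 9) = 37014131440; 37014131440 < 34359738368? NO
The largest n with C(n, 9) < 34359738368 is n = 65 (where E[X] = 3995843735/4294967296 ≈ 0.930). Hence R(9, 9) > 65, i.e. R(9, 9) ≥ 66.

Largest n = 65; hence R(9, 9) > 65.


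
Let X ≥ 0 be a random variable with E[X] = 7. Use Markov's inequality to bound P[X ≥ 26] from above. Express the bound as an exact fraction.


μ = E[X] = 7, a = 26.
Markov: P[X ≥ 26] ≤ μ/a = (7)/26 = 7/26.
Numerically: ≈ 0.269231.
(Since a = 26 > μ = 7.000000, the bound 7/26 is < 1 and informative.)

P[X ≥ 26] ≤ 7/26 ≈ 0.269231.


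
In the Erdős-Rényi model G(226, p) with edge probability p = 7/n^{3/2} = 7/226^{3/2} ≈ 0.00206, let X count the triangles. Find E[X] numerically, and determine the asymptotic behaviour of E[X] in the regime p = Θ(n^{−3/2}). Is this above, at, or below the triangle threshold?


Number of potential triangles: C(226, 3) = 1898400.
Each occurs with probability p³ ≈ (0.00206)³ ≈ 8.745933e-09.
By linearity: E[X] = C(226, 3)·p³ ≈ 1898400 · 8.745933e-09 ≈ 0.0166.
Since α = 3/2 > 1, p = c/n^{3/2} = o(1/n) is below the triangle threshold p ~ 1/n. Asymptotically E[X] ~ (c³/6)·n^{3(1−α)} = (7³/6)·n^{-1.5} → 0, so by Markov's inequality G has no triangles w.h.p.

E[X] ≈ 0.0166; in regime p = Θ(1/n^{3/2}) E[X] tends to 0 (below the triangle threshold p ~ 1/n).


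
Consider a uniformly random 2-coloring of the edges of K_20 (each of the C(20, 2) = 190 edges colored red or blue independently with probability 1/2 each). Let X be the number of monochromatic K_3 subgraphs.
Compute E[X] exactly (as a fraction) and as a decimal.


Let X = Σ_S X_S over the C(20, 3) = 1140 subsets S of size 3, where X_S = 1 if the K_3 on S is monochromatic.
For a fixed S, the K_3 on S has C(3, 2) = 3 edges. P[all 3 edges red] = (1/2)^3, and likewise for blue, so P[monochromatic] = 2·(1/2)^3 = 2^{1 − 3} = 1/4.
By linearity: E[X] = C(20, 3) · 2^{1 − 3} = 1140 · 1/4 = 285.
Numerically: E[X] ≈ 285.0000.

E[X] = C(20,3)·2^(1−C(3,2)) = 285 ≈ 285.0000.


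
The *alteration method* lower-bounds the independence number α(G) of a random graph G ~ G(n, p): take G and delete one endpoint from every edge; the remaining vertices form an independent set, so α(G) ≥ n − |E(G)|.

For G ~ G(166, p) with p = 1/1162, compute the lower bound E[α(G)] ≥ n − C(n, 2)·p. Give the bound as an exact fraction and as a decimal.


E[|E(G)|] = C(166, 2)·p = 13695 · (1/1162) = 165/14.
E[α(G)] ≥ n − E[|E(G)|] = 166 − 165/14 = 2159/14.
Numerically: ≈ 154.214.
(This is only a lower bound; the true E[α(G)] may be larger.)

E[α(G)] ≥ 2159/14 ≈ 154.214.


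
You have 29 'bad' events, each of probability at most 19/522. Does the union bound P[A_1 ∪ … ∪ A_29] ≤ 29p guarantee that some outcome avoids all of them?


Union bound: P[∪_{i=1}^{29} A_i] ≤ Σ_i P[A_i] ≤ 29·p = 29·(19/522) = 19/18.
Numerically: 19/18 ≈ 1.0555556.
Is 19/18 < 1? NO.
Since the bound 19/18 is ≥ 1, the union bound is uninformative here; it does NOT by itself certify existence.

29·p = 19/18 ≈ 1.0555556; existence NOT certified by the union bound.


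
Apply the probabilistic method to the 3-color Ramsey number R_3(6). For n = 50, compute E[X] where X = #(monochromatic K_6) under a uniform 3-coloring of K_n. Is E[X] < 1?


E[X] = C(50, 6) · 3^{1 − 15} = 15890700 · 3^{−14} = 15890700/4782969.
As a reduced fraction: E[X] = 5296900/1594323 ≈ 3.322351.
Is E[X] < 1? NO.
Since E[X] ≥ 1, the first-moment bound is inconclusive at n = 50; it does NOT by itself certify R_3(6) > 50.

E[X] = 5296900/1594323 ≈ 3.322351; E[X] ≥ 1; first-moment method inconclusive here.


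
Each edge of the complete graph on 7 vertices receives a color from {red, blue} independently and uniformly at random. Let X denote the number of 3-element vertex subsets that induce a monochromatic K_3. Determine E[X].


Let X = Σ_S X_S over the C(7, 3) = 35 subsets S of size 3, where X_S = 1 if the K_3 on S is monochromatic.
For a fixed S, the K_3 on S has C(3, 2) = 3 edges. P[all 3 edges red] = (1/2)^3, and likewise for blue, so P[monochromatic] = 2·(1/2)^3 = 2^{1 − 3} = 1/4.
By linearity: E[X] = C(7, 3) · 2^{1 − 3} = 35 · 1/4 = 35/4.
Numerically: E[X] ≈ 8.750.

E[X] = C(7,3)·2^(1−C(3,2)) = 35/4 ≈ 8.750.


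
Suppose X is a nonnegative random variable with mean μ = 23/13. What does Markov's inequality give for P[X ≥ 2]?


μ = E[X] = 23/13, a = 2.
Markov: P[X ≥ 2] ≤ μ/a = (23/13)/2 = 23/26.
Numerically: ≈ 0.884615.
(Since a = 2 > μ = 1.769231, the bound 23/26 is < 1 and informative.)

P[X ≥ 2] ≤ 23/26 ≈ 0.884615.


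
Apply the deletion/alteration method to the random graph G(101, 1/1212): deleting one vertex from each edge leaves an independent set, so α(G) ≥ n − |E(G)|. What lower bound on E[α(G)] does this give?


E[|E(G)|] = C(101, 2)·p = 5050 · (1/1212) = 25/6.
E[α(G)] ≥ n − E[|E(G)|] = 101 − 25/6 = 581/6.
Numerically: ≈ 96.833.
(This is only a lower bound; the true E[α(G)] may be larger.)

E[α(G)] ≥ 581/6 ≈ 96.833.


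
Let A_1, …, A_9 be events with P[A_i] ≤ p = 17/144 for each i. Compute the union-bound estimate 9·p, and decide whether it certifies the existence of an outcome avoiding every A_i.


Union bound: P[∪_{i=1}^{9} A_i] ≤ Σ_i P[A_i] ≤ 9·p = 9·(17/144) = 17/16.
Numerically: 17/16 ≈ 1.0625000.
Is 17/16 < 1? NO.
Since the bound 17/16 is ≥ 1, the union bound is uninformative here; it does NOT by itself certify existence.

9·p = 17/16 ≈ 1.0625000; existence NOT certified by the union bound.


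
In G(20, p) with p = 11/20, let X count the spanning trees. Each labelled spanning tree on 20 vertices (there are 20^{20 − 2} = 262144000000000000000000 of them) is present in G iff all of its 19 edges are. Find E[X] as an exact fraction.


K_20 has 20^{20 − 2} = 262144000000000000000000 labelled spanning trees.
For each such spanning tree H, let X_H = 1 if all 19 edges of H are present in G. Then P[X_H = 1] = p^{19} = (11/20)^{19} = 61159090448414546291/5242880000000000000000000.
Summing the indicators: E[X] = Σ_H E[X_H] = 262144000000000000000000 · p^{19} = 262144000000000000000000 · 61159090448414546291/5242880000000000000000000 = 61159090448414546291/20.
Numerically: E[X] ≈ 3.06e+18.

E[X] = 262144000000000000000000 · (11/20)^{19} = 61159090448414546291/20 ≈ 3.06e+18.


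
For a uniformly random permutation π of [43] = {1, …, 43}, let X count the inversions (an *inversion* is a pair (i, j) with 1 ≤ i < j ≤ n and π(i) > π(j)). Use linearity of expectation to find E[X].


Write X = Σ X_I over the C(43, 2) = 903 pairs i < j, with X_I the indicator of one inversion.
There are 903 indicators.
For each fixed pair i < j, the values π(i) and π(j) are two distinct elements of {1, …, 43} in uniformly random order; by symmetry P[π(i) > π(j)] = 1/2.
By linearity: E[X] = 903 · (1/2) = C(43, 2) · (1/2) = 903/2 = 903/2 ≈ 451.5000.

E[X] = 903/2 = 451.5000.


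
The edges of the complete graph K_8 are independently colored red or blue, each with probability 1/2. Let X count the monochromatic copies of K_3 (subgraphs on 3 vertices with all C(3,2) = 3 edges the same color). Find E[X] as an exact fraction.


Let X = Σ_S X_S over the C(8, 3) = 56 subsets S of size 3, where X_S = 1 if the K_3 on S is monochromatic.
For a fixed S, the K_3 on S has C(3, 2) = 3 edges. P[all 3 edges red] = (1/2)^3, and likewise for blue, so P[monochromatic] = 2·(1/2)^3 = 2^{1 − 3} = 1/4.
By linearity: E[X] = C(8, 3) · 2^{1 − 3} = 56 · 1/4 = 14.
Numerically: E[X] ≈ 14.000000.

E[X] = C(8,3)·2^(1−C(3,2)) = 14 ≈ 14.000000.


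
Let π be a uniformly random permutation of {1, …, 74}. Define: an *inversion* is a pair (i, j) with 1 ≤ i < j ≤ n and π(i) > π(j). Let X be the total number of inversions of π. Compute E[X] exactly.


Write X = Σ X_I over the C(74, 2) = 2701 pairs i < j, with X_I the indicator of one inversion.
There are 2701 indicators.
For each fixed pair i < j, the values π(i) and π(j) are two distinct elements of {1, …, 74} in uniformly random order; by symmetry P[π(i) > π(j)] = 1/2.
By linearity: E[X] = 2701 · (1/2) = C(74, 2) · (1/2) = 2701/2 = 2701/2 ≈ 1350.500000.

E[X] = 2701/2 = 1350.500000.


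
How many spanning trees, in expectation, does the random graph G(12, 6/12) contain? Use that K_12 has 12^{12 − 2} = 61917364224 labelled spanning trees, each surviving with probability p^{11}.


K_12 has 12^{12 − 2} = 61917364224 labelled spanning trees.
For each such spanning tree H, let X_H = 1 if all 11 edges of H are present in G. Then P[X_H = 1] = p^{11} = (1/2)^{11} = 1/2048.
By linearity: E[X] = Σ_H E[X_H] = 61917364224 · p^{11} = 61917364224 · 1/2048 = 30233088.
Numerically: E[X] ≈ 3.023e+07.

E[X] = 61917364224 · (1/2)^{11} = 30233088 ≈ 3.023e+07.
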